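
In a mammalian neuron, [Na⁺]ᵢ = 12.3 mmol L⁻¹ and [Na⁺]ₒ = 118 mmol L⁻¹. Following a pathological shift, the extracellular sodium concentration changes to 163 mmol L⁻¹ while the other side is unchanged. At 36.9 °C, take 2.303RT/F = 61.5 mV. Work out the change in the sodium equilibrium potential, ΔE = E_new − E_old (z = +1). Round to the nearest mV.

E_old = (61.5/1)·log₁₀(118/12.3) = 60.39 mV
E_new = (61.5/1)·log₁₀(163/12.3) = 69.02 mV
ΔE = 69.02 − (60.39) = 8.63 mV

9 mV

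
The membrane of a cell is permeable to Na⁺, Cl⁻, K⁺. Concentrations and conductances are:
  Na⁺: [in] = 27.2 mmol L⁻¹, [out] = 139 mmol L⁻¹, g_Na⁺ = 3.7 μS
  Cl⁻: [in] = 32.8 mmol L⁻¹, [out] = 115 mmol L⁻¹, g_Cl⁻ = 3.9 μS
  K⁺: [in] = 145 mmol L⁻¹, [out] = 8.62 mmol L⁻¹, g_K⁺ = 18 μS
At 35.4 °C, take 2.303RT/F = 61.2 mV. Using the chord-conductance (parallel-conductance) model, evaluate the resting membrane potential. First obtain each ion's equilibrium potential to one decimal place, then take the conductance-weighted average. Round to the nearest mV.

E_Na⁺ = (61.2/1)·log₁₀(139/27.2) = 43.4 mV
E_Cl⁻ = (61.2/-1)·log₁₀(115/32.8) = -33.3 mV
E_K⁺ = (61.2/1)·log₁₀(8.62/145) = -75.0 mV
Vm = (Σ gᵢEᵢ)/(Σ gᵢ) = (3.7·43.4 + 3.9·-33.3 + 18·-75.0) / (3.7 + 3.9 + 18)
= -1319.29 / 25.6 = -51.53 mV

-52 mV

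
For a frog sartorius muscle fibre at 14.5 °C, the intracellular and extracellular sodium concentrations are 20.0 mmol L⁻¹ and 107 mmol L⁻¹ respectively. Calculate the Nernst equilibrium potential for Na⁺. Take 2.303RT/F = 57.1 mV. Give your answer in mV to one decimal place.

41.6 mV

E = (57.1/z) · log₁₀([Na⁺]_out/[Na⁺]_in) with z = +1.
= (57.1/1) · log₁₀(107/20.0) = 57.10 · log₁₀(5.35)
= 57.10 · (0.7284) = 41.59 mV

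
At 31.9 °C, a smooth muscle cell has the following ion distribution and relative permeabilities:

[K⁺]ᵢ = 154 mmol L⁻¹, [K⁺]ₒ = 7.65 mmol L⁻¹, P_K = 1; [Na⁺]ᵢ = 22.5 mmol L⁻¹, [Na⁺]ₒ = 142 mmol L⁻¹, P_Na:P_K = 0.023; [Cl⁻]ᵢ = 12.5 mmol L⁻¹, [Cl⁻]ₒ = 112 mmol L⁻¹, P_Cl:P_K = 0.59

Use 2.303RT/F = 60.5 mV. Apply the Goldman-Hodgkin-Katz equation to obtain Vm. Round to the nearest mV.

Vm = 60.5 · log₁₀[(Σ P·[cation]ₒ + Σ P·[anion]ᵢ) / (Σ P·[cation]ᵢ + Σ P·[anion]ₒ)]
Numerator = 1×7.65 + 0.023×142 + 0.59×12.5 = 18.29
Denominator = 1×154 + 0.023×22.5 + 0.59×112 = 220.6
Vm = 60.5 · log₁₀(0.082916) = 60.5 × (-1.0814) = -65.42 mV

-65 mV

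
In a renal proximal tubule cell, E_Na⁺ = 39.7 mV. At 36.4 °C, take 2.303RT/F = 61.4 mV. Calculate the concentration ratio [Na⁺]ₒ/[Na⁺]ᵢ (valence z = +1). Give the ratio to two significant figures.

log₁₀([out]/[in]) = E·z/(61.4) = 39.7 × 1 / 61.4 = 0.6466
[out]/[in] = 10^(0.6466) = 4.432

4.4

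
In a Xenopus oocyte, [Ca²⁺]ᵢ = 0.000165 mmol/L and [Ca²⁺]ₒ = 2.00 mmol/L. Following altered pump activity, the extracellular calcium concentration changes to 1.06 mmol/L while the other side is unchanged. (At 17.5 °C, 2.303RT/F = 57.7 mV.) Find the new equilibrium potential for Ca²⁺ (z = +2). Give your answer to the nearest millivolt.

After the shift: [Ca²⁺]_out = 1.06, [Ca²⁺]_in = 0.000165 mmol/L.
E_new = (57.7/2)·log₁₀(1.06/0.000165) = 28.85 · (3.8078) = 109.86 mV

110 mV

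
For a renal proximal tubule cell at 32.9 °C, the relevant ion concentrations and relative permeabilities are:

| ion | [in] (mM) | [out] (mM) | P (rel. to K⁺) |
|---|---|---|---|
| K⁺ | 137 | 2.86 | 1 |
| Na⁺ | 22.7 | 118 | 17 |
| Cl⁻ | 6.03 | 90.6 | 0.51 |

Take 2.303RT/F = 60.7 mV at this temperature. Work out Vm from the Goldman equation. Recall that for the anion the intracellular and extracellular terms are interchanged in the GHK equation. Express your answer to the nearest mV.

33 mV

Vm = 60.7 · log₁₀[(Σ P·[cation]ₒ + Σ P·[anion]ᵢ) / (Σ P·[cation]ᵢ + Σ P·[anion]ₒ)]
Numerator = 1×2.86 + 17×118 + 0.51×6.03 = 2012
Denominator = 1×137 + 17×22.7 + 0.51×90.6 = 569.1
Vm = 60.7 · log₁₀(3.5353) = 60.7 × (0.5484) = 33.29 mV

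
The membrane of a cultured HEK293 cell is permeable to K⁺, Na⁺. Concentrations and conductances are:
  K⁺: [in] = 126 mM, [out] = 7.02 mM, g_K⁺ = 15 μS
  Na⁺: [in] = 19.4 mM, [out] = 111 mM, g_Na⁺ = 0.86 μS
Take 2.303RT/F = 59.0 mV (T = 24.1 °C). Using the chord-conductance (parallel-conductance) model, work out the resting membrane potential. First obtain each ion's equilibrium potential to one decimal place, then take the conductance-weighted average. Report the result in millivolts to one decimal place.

-67.6 mV

E_K⁺ = (59.0/1)·log₁₀(7.02/126) = -74.0 mV
E_Na⁺ = (59.0/1)·log₁₀(111/19.4) = 44.7 mV
Vm = (Σ gᵢEᵢ)/(Σ gᵢ) = (15·-74.0 + 0.86·44.7) / (15 + 0.86)
= -1071.56 / 15.86 = -67.56 mV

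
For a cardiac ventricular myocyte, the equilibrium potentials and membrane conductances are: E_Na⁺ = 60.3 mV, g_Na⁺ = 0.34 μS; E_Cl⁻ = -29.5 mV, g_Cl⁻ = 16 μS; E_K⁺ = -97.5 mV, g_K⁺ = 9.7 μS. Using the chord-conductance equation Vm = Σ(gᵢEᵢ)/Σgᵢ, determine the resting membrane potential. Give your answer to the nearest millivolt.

Σ gᵢEᵢ = 0.34·(60.3) + 16·(-29.5) + 9.7·(-97.5) = -1397.25
Σ gᵢ = 0.34 + 16 + 9.7 = 26.04
Vm = -1397.25 / 26.04 = -53.66 mV

-54 mV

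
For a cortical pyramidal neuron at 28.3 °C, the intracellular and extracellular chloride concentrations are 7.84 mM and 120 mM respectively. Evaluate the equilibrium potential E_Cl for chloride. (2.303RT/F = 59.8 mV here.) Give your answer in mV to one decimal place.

-70.9 mV

E = (59.8/z) · log₁₀([Cl⁻]_out/[Cl⁻]_in) with z = -1.
For an anion, dividing by z = -1 reverses the sign.
= (59.8/-1) · log₁₀(120/7.84) = -59.80 · log₁₀(15.31)
= -59.80 · (1.1849) = -70.85 mV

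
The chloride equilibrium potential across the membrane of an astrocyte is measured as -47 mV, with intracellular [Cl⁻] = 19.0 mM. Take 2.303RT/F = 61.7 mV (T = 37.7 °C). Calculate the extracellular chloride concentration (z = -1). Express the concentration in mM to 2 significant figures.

Nernst: E = (61.7/-1) · log₁₀([out]/[in]), so log₁₀([out]/[in]) = -47.0 × -1 / 61.7 = 0.7618.
[out]/[in] = 10^(0.7618) = 5.778.
[out] = 5.778 × 19.0 = 109.8 mM.

110 mM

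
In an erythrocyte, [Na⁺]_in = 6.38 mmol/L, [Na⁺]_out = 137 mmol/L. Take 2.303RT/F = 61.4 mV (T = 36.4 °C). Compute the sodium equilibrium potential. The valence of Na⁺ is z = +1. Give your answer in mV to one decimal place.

E = (61.4/z) · log₁₀([Na⁺]_out/[Na⁺]_in) with z = +1.
= (61.4/1) · log₁₀(137/6.38) = 61.40 · log₁₀(21.47)
= 61.40 · (1.3319) = 81.78 mV

81.8 mV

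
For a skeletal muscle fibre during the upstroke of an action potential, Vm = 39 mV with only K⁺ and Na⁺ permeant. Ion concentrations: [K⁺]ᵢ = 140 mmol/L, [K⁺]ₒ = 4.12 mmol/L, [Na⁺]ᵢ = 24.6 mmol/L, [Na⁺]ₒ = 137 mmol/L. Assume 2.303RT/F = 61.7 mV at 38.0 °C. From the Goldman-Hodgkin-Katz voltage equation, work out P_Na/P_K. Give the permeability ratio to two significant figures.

Let α = P_Na/P_K. GHK: Vm = 61.7·log₁₀[(Kₒ + α·Naₒ)/(Kᵢ + α·Naᵢ)].
10^(Vm/61.7) = 10^(39.0/61.7) = 4.2864
So 4.2864·(Kᵢ + α·Naᵢ) = Kₒ + α·Naₒ → α = (4.2864·140.0 − 4.12) / (137.0 − 4.2864·24.6)
α = (600.1 − 4.12) / (137.0 − 105.4) = 596/31.56 = 18.89

19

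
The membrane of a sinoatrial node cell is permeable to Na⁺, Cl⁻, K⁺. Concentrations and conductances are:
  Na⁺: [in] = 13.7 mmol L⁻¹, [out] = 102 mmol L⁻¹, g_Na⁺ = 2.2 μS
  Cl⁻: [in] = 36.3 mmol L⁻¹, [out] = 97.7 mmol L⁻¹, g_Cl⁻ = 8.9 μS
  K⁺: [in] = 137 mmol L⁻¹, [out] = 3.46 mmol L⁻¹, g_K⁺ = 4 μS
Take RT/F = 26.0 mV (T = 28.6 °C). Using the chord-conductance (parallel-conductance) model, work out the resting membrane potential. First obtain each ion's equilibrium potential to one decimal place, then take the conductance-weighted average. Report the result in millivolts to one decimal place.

E_Na⁺ = (26.0/1)·ln(102/13.7) = 52.2 mV
E_Cl⁻ = (26.0/-1)·ln(97.7/36.3) = -25.7 mV
E_K⁺ = (26.0/1)·ln(3.46/137) = -95.6 mV
Vm = (Σ gᵢEᵢ)/(Σ gᵢ) = (2.2·52.2 + 8.9·-25.7 + 4·-95.6) / (2.2 + 8.9 + 4)
= -496.29 / 15.1 = -32.87 mV

-32.9 mV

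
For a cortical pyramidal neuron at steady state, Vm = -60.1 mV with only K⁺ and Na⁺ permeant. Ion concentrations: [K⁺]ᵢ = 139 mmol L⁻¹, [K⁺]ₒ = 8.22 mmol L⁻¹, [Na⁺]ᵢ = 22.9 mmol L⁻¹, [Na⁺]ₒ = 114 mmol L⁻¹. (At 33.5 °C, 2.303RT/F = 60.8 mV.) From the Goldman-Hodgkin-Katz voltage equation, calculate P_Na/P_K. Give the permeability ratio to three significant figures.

0.0542

Let α = P_Na/P_K. GHK: Vm = 60.8·log₁₀[(Kₒ + α·Naₒ)/(Kᵢ + α·Naᵢ)].
10^(Vm/60.8) = 10^(-60.1/60.8) = 0.10269
So 0.10269·(Kᵢ + α·Naᵢ) = Kₒ + α·Naₒ → α = (0.10269·139.0 − 8.22) / (114.0 − 0.10269·22.9)
α = (14.27 − 8.22) / (114.0 − 2.352) = 6.053/111.6 = 0.05422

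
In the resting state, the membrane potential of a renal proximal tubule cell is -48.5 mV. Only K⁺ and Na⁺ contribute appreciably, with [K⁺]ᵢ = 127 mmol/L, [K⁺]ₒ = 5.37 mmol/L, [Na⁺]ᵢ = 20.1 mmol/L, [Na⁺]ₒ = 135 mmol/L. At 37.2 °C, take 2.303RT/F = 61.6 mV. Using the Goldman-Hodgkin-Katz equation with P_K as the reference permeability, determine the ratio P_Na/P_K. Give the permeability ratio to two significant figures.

Let α = P_Na/P_K. GHK: Vm = 61.6·log₁₀[(Kₒ + α·Naₒ)/(Kᵢ + α·Naᵢ)].
10^(Vm/61.6) = 10^(-48.5/61.6) = 0.16318
So 0.16318·(Kᵢ + α·Naᵢ) = Kₒ + α·Naₒ → α = (0.16318·127.0 − 5.37) / (135.0 − 0.16318·20.1)
α = (20.72 − 5.37) / (135.0 − 3.28) = 15.35/131.7 = 0.1166

0.12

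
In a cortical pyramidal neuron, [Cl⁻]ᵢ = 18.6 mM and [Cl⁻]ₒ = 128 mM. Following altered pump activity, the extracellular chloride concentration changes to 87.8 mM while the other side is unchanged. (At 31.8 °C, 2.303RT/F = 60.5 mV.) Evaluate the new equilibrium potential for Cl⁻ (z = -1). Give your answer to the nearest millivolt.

-41 mV

After the shift: [Cl⁻]_out = 87.8, [Cl⁻]_in = 18.6 mM.
E_new = (60.5/-1)·log₁₀(87.8/18.6) = -60.50 · (0.6740) = -40.78 mV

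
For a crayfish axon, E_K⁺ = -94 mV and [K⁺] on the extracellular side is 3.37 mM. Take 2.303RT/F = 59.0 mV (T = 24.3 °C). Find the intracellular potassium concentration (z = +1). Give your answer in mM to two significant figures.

Nernst: E = (59.0/1) · log₁₀([out]/[in]), so log₁₀([out]/[in]) = -94.0 × 1 / 59.0 = -1.5932.
[out]/[in] = 10^(-1.5932) = 0.02551.
[in] = 3.37 / 0.02551 = 132.1 mM.

130 mM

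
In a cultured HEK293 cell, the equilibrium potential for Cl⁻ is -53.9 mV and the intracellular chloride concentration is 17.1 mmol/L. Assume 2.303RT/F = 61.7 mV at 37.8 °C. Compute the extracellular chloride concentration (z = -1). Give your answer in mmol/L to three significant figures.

128 mmol/L

Nernst: E = (61.7/-1) · log₁₀([out]/[in]), so log₁₀([out]/[in]) = -53.9 × -1 / 61.7 = 0.8736.
[out]/[in] = 10^(0.8736) = 7.474.
[out] = 7.474 × 17.1 = 127.8 mmol/L.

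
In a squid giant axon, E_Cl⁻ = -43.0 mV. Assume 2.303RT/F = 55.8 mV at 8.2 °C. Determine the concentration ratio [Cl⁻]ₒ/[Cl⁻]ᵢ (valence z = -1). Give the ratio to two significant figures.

5.9

log₁₀([out]/[in]) = E·z/(55.8) = -43.0 × -1 / 55.8 = 0.7706
[out]/[in] = 10^(0.7706) = 5.897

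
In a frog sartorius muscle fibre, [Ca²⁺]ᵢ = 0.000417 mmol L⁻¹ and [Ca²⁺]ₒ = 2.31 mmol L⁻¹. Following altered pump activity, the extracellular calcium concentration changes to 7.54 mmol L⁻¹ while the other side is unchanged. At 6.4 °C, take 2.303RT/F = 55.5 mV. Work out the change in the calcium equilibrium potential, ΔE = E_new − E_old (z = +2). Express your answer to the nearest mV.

14 mV

E_old = (55.5/2)·log₁₀(2.31/0.000417) = 103.88 mV
E_new = (55.5/2)·log₁₀(7.54/0.000417) = 118.14 mV
ΔE = 118.14 − (103.88) = 14.26 mV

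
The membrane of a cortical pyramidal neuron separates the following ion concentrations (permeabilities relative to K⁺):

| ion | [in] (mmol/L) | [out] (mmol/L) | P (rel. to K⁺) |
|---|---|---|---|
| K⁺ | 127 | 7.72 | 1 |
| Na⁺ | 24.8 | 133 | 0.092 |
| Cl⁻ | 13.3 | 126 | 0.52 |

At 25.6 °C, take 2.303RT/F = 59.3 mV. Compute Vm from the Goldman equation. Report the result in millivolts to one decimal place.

-51.0 mV

Vm = 59.3 · log₁₀[(Σ P·[cation]ₒ + Σ P·[anion]ᵢ) / (Σ P·[cation]ᵢ + Σ P·[anion]ₒ)]
Numerator = 1×7.72 + 0.092×133 + 0.52×13.3 = 26.87
Denominator = 1×127 + 0.092×24.8 + 0.52×126 = 194.8
Vm = 59.3 · log₁₀(0.13795) = 59.3 × (-0.8603) = -51.02 mV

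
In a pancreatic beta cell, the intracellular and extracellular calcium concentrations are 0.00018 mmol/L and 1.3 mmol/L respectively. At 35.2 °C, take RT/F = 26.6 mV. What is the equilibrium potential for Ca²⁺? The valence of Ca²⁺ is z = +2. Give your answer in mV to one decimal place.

E = (26.6/z) · ln([Ca²⁺]_out/[Ca²⁺]_in) with z = +2.
= (26.6/2) · ln(1.3/0.00018) = 13.30 · ln(7222)
= 13.30 · (8.8849) = 118.17 mV

118.2 mV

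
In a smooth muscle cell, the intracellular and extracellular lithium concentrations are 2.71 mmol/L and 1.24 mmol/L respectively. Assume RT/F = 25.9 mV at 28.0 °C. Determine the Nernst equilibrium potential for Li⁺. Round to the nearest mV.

-20 mV

E = (25.9/z) · ln([Li⁺]_out/[Li⁺]_in) with z = +1.
= (25.9/1) · ln(1.24/2.71) = 25.90 · ln(0.4576)
= 25.90 · (-0.7818) = -20.25 mV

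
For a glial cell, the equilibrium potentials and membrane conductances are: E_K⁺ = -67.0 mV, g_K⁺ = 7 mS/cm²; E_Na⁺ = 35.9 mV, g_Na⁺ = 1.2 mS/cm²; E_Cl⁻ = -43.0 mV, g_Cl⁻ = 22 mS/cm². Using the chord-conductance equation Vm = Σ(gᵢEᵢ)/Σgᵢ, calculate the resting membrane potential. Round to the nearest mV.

-45 mV

Σ gᵢEᵢ = 7·(-67.0) + 1.2·(35.9) + 22·(-43.0) = -1371.92
Σ gᵢ = 7 + 1.2 + 22 = 30.2
Vm = -1371.92 / 30.2 = -45.43 mV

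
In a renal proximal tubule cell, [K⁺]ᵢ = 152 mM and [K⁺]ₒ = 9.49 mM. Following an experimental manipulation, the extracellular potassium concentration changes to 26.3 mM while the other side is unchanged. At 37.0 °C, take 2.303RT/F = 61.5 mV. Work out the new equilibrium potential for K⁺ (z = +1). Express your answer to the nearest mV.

After the shift: [K⁺]_out = 26.3, [K⁺]_in = 152 mM.
E_new = (61.5/1)·log₁₀(26.3/152) = 61.50 · (-0.7619) = -46.86 mV

-47 mV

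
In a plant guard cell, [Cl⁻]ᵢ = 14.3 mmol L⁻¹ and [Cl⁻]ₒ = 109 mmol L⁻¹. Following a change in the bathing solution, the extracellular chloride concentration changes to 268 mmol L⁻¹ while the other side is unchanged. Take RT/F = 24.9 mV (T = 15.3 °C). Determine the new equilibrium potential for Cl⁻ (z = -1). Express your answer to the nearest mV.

-73 mV

After the shift: [Cl⁻]_out = 268, [Cl⁻]_in = 14.3 mmol L⁻¹.
E_new = (24.9/-1)·ln(268/14.3) = -24.90 · (2.9307) = -72.98 mV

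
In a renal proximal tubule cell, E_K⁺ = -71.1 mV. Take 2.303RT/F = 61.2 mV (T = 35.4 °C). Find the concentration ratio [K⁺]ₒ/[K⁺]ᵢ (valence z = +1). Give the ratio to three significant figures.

log₁₀([out]/[in]) = E·z/(61.2) = -71.1 × 1 / 61.2 = -1.1618
[out]/[in] = 10^(-1.1618) = 0.0689

0.0689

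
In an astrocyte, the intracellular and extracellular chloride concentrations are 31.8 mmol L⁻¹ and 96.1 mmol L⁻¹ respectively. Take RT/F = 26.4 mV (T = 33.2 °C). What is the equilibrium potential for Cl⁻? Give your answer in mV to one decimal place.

E = (26.4/z) · ln([Cl⁻]_out/[Cl⁻]_in) with z = -1.
For an anion, dividing by z = -1 reverses the sign.
= (26.4/-1) · ln(96.1/31.8) = -26.40 · ln(3.022)
= -26.40 · (1.1059) = -29.20 mV

-29.2 mV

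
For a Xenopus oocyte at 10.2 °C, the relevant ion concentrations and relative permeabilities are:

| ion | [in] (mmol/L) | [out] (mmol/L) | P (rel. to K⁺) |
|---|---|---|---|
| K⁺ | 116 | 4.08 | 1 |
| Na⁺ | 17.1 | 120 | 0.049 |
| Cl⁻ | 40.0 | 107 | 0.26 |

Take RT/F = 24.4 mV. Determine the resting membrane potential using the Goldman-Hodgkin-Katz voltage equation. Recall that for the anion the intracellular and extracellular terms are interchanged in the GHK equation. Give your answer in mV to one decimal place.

-47.8 mV

Vm = 24.4 · ln[(Σ P·[cation]ₒ + Σ P·[anion]ᵢ) / (Σ P·[cation]ᵢ + Σ P·[anion]ₒ)]
Numerator = 1×4.08 + 0.049×120 + 0.26×40.0 = 20.36
Denominator = 1×116 + 0.049×17.1 + 0.26×107 = 144.7
Vm = 24.4 · ln(0.14075) = 24.4 × (-1.9608) = -47.84 mV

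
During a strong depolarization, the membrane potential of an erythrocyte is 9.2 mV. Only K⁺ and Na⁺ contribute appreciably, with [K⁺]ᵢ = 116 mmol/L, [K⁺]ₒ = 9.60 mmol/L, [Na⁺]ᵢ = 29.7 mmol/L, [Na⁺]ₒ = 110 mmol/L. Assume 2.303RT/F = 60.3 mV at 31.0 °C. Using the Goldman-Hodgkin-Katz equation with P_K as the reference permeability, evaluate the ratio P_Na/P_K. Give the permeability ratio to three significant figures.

Let α = P_Na/P_K. GHK: Vm = 60.3·log₁₀[(Kₒ + α·Naₒ)/(Kᵢ + α·Naᵢ)].
10^(Vm/60.3) = 10^(9.2/60.3) = 1.4209
So 1.4209·(Kᵢ + α·Naᵢ) = Kₒ + α·Naₒ → α = (1.4209·116.0 − 9.6) / (110.0 − 1.4209·29.7)
α = (164.8 − 9.6) / (110.0 − 42.2) = 155.2/67.8 = 2.29

2.29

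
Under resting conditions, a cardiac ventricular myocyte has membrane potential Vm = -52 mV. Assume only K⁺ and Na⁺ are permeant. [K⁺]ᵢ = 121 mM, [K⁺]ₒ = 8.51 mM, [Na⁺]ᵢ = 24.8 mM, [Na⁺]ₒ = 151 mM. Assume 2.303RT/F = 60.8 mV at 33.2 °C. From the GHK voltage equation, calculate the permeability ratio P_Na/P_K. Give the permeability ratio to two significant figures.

Let α = P_Na/P_K. GHK: Vm = 60.8·log₁₀[(Kₒ + α·Naₒ)/(Kᵢ + α·Naᵢ)].
10^(Vm/60.8) = 10^(-52.0/60.8) = 0.13955
So 0.13955·(Kᵢ + α·Naᵢ) = Kₒ + α·Naₒ → α = (0.13955·121.0 − 8.51) / (151.0 − 0.13955·24.8)
α = (16.89 − 8.51) / (151.0 − 3.461) = 8.376/147.5 = 0.05677

0.057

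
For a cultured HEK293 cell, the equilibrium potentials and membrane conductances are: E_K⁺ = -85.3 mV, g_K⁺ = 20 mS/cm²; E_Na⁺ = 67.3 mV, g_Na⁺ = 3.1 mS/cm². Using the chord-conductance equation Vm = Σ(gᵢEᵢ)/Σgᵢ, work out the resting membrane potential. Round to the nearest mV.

Σ gᵢEᵢ = 20·(-85.3) + 3.1·(67.3) = -1497.37
Σ gᵢ = 20 + 3.1 = 23.1
Vm = -1497.37 / 23.1 = -64.82 mV

-65 mV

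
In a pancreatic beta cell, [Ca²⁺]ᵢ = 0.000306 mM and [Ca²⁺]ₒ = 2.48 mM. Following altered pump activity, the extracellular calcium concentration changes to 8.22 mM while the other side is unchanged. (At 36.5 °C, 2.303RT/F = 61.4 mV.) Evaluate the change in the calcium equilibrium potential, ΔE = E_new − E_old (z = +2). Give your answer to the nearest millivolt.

E_old = (61.4/2)·log₁₀(2.48/0.000306) = 120.00 mV
E_new = (61.4/2)·log₁₀(8.22/0.000306) = 135.97 mV
ΔE = 135.97 − (120.00) = 15.98 mV

16 mV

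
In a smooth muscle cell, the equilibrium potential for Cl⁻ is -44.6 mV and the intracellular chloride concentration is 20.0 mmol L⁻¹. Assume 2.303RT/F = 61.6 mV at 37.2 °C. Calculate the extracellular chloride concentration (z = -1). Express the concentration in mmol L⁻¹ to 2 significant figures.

110 mmol L⁻¹

Nernst: E = (61.6/-1) · log₁₀([out]/[in]), so log₁₀([out]/[in]) = -44.6 × -1 / 61.6 = 0.7240.
[out]/[in] = 10^(0.7240) = 5.297.
[out] = 5.297 × 20.0 = 105.9 mmol L⁻¹.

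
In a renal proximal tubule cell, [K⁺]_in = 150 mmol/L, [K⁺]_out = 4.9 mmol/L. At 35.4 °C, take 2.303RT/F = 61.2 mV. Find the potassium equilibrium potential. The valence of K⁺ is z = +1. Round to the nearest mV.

E = (61.2/z) · log₁₀([K⁺]_out/[K⁺]_in) with z = +1.
= (61.2/1) · log₁₀(4.9/150) = 61.20 · log₁₀(0.03267)
= 61.20 · (-1.4859) = -90.94 mV

-91 mV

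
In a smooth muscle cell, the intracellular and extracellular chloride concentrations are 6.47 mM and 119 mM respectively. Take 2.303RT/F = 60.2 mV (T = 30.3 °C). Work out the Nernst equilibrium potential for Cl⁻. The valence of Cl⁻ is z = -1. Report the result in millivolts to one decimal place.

-76.1 mV

E = (60.2/z) · log₁₀([Cl⁻]_out/[Cl⁻]_in) with z = -1.
For an anion, dividing by z = -1 reverses the sign.
= (60.2/-1) · log₁₀(119/6.47) = -60.20 · log₁₀(18.39)
= -60.20 · (1.2646) = -76.13 mV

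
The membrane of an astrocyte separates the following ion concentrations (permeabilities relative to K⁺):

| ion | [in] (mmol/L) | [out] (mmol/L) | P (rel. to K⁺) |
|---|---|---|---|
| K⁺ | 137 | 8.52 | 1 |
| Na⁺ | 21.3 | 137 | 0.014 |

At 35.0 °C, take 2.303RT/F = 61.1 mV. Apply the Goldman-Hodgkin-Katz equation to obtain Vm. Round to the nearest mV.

Vm = 61.1 · log₁₀[(Σ P·[cation]ₒ + Σ P·[anion]ᵢ) / (Σ P·[cation]ᵢ + Σ P·[anion]ₒ)]
Numerator = 1×8.52 + 0.014×137 = 10.44
Denominator = 1×137 + 0.014×21.3 = 137.3
Vm = 61.1 · log₁₀(0.076024) = 61.1 × (-1.1190) = -68.37 mV

-68 mV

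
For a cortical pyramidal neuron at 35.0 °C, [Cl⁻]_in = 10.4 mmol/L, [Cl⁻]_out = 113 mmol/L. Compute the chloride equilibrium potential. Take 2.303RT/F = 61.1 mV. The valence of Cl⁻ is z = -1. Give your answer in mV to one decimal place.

-63.3 mV

E = (61.1/z) · log₁₀([Cl⁻]_out/[Cl⁻]_in) with z = -1.
For an anion, dividing by z = -1 reverses the sign.
= (61.1/-1) · log₁₀(113/10.4) = -61.10 · log₁₀(10.87)
= -61.10 · (1.0360) = -63.30 mV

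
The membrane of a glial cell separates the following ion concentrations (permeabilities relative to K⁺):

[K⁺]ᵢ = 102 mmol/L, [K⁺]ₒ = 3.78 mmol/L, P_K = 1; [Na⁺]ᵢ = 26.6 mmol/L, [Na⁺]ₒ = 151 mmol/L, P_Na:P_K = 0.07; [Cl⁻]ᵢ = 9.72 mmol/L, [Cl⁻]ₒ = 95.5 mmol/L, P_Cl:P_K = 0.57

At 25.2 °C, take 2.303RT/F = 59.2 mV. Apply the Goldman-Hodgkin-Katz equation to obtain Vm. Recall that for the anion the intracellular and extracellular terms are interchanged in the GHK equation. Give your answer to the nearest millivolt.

-53 mV

Vm = 59.2 · log₁₀[(Σ P·[cation]ₒ + Σ P·[anion]ᵢ) / (Σ P·[cation]ᵢ + Σ P·[anion]ₒ)]
Numerator = 1×3.78 + 0.07×151 + 0.57×9.72 = 19.89
Denominator = 1×102 + 0.07×26.6 + 0.57×95.5 = 158.3
Vm = 59.2 · log₁₀(0.12565) = 59.2 × (-0.9008) = -53.33 mV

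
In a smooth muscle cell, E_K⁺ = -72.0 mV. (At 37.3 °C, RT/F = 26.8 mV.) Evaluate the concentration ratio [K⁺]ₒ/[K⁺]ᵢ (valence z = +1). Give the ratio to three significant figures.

0.0681

ln([out]/[in]) = E·z/(26.8) = -72.0 × 1 / 26.8 = -2.6866
[out]/[in] = e^(-2.6866) = 0.06811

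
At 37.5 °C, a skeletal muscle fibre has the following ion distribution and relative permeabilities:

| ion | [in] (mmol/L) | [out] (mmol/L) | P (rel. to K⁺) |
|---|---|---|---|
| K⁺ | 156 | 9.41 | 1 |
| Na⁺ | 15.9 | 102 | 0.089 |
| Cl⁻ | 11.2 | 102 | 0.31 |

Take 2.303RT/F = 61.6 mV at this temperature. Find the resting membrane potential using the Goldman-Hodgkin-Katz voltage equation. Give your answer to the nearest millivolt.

-58 mV

Vm = 61.6 · log₁₀[(Σ P·[cation]ₒ + Σ P·[anion]ᵢ) / (Σ P·[cation]ᵢ + Σ P·[anion]ₒ)]
Numerator = 1×9.41 + 0.089×102 + 0.31×11.2 = 21.96
Denominator = 1×156 + 0.089×15.9 + 0.31×102 = 189
Vm = 61.6 · log₁₀(0.11617) = 61.6 × (-0.9349) = -57.59 mV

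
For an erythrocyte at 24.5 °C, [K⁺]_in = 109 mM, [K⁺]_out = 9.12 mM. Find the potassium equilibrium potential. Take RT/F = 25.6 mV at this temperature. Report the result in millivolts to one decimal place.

E = (25.6/z) · ln([K⁺]_out/[K⁺]_in) with z = +1.
= (25.6/1) · ln(9.12/109) = 25.60 · ln(0.08367)
= 25.60 · (-2.4809) = -63.51 mV

-63.5 mV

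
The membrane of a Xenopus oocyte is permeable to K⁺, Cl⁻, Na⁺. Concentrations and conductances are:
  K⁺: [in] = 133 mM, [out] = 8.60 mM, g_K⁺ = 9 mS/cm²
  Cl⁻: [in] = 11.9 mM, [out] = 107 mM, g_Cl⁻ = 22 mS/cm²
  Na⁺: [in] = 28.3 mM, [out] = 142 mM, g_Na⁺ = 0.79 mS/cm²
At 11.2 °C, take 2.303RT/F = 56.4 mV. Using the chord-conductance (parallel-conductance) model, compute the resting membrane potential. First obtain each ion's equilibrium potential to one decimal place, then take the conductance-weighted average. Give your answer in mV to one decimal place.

-55.2 mV

E_K⁺ = (56.4/1)·log₁₀(8.60/133) = -67.1 mV
E_Cl⁻ = (56.4/-1)·log₁₀(107/11.9) = -53.8 mV
E_Na⁺ = (56.4/1)·log₁₀(142/28.3) = 39.5 mV
Vm = (Σ gᵢEᵢ)/(Σ gᵢ) = (9·-67.1 + 22·-53.8 + 0.79·39.5) / (9 + 22 + 0.79)
= -1756.29 / 31.79 = -55.25 mV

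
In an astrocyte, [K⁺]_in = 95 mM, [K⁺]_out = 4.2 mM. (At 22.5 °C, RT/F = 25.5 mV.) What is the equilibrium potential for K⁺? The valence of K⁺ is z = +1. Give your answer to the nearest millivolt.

-80 mV

E = (25.5/z) · ln([K⁺]_out/[K⁺]_in) with z = +1.
= (25.5/1) · ln(4.2/95) = 25.50 · ln(0.04421)
= 25.50 · (-3.1188) = -79.53 mV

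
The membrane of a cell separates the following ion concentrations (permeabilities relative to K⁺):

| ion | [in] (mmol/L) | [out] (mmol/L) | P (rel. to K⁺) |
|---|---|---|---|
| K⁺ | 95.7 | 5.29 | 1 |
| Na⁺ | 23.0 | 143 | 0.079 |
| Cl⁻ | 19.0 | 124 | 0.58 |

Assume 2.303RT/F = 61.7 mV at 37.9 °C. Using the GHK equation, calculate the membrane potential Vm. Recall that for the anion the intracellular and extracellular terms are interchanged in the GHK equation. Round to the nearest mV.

-49 mV

Vm = 61.7 · log₁₀[(Σ P·[cation]ₒ + Σ P·[anion]ᵢ) / (Σ P·[cation]ᵢ + Σ P·[anion]ₒ)]
Numerator = 1×5.29 + 0.079×143 + 0.58×19.0 = 27.61
Denominator = 1×95.7 + 0.079×23.0 + 0.58×124 = 169.4
Vm = 61.7 · log₁₀(0.16293) = 61.7 × (-0.7880) = -48.62 mV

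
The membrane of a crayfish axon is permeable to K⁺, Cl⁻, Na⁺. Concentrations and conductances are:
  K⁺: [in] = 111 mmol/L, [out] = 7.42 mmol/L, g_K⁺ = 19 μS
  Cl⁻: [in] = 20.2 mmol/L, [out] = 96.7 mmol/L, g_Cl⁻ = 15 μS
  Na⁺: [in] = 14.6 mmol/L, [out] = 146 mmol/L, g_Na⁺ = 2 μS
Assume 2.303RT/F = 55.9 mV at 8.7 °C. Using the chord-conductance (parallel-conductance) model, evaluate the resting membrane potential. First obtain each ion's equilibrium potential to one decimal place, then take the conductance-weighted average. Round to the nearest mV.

-47 mV

E_K⁺ = (55.9/1)·log₁₀(7.42/111) = -65.7 mV
E_Cl⁻ = (55.9/-1)·log₁₀(96.7/20.2) = -38.0 mV
E_Na⁺ = (55.9/1)·log₁₀(146/14.6) = 55.9 mV
Vm = (Σ gᵢEᵢ)/(Σ gᵢ) = (19·-65.7 + 15·-38.0 + 2·55.9) / (19 + 15 + 2)
= -1706.50 / 36 = -47.40 mV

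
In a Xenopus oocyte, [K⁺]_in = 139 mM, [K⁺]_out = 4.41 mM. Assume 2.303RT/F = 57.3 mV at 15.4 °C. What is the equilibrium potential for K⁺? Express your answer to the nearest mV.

E = (57.3/z) · log₁₀([K⁺]_out/[K⁺]_in) with z = +1.
= (57.3/1) · log₁₀(4.41/139) = 57.30 · log₁₀(0.03173)
= 57.30 · (-1.4986) = -85.87 mV

-86 mV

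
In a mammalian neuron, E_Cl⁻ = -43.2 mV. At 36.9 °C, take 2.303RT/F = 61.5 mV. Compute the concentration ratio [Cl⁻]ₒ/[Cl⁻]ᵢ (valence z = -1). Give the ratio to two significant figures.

log₁₀([out]/[in]) = E·z/(61.5) = -43.2 × -1 / 61.5 = 0.7024
[out]/[in] = 10^(0.7024) = 5.04

5.0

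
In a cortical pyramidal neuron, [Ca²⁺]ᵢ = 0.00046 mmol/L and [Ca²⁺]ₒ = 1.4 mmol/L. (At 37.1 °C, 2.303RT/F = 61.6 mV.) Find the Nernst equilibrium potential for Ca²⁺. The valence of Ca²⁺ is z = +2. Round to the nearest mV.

107 mV

E = (61.6/z) · log₁₀([Ca²⁺]_out/[Ca²⁺]_in) with z = +2.
= (61.6/2) · log₁₀(1.4/0.00046) = 30.80 · log₁₀(3043)
= 30.80 · (3.4834) = 107.29 mV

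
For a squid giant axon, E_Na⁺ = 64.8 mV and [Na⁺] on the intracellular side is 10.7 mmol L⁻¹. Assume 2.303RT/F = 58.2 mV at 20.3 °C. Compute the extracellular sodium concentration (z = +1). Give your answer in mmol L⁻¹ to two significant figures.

Nernst: E = (58.2/1) · log₁₀([out]/[in]), so log₁₀([out]/[in]) = 64.8 × 1 / 58.2 = 1.1134.
[out]/[in] = 10^(1.1134) = 12.98.
[out] = 12.98 × 10.7 = 138.9 mmol L⁻¹.

140 mmol L⁻¹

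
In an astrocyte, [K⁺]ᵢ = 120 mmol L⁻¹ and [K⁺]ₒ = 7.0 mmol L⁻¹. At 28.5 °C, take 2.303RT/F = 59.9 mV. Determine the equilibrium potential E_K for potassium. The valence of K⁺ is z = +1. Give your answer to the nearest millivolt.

-74 mV

E = (59.9/z) · log₁₀([K⁺]_out/[K⁺]_in) with z = +1.
= (59.9/1) · log₁₀(7.0/120) = 59.90 · log₁₀(0.05833)
= 59.90 · (-1.2341) = -73.92 mV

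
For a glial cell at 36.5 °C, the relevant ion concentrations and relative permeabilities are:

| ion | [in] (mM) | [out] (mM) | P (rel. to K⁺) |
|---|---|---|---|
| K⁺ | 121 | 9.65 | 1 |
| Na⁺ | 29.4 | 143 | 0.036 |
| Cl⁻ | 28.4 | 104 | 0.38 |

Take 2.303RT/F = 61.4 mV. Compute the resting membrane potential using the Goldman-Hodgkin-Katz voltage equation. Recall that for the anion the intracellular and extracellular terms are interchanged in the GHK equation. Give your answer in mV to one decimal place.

-49.1 mV

Vm = 61.4 · log₁₀[(Σ P·[cation]ₒ + Σ P·[anion]ᵢ) / (Σ P·[cation]ᵢ + Σ P·[anion]ₒ)]
Numerator = 1×9.65 + 0.036×143 + 0.38×28.4 = 25.59
Denominator = 1×121 + 0.036×29.4 + 0.38×104 = 161.6
Vm = 61.4 · log₁₀(0.15838) = 61.4 × (-0.8003) = -49.14 mV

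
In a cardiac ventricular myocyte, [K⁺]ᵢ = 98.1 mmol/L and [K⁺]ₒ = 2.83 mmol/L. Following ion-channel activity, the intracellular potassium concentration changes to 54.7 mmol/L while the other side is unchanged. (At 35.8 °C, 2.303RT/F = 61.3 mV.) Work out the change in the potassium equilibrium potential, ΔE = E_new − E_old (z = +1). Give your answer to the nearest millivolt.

E_old = (61.3/1)·log₁₀(2.83/98.1) = -94.39 mV
E_new = (61.3/1)·log₁₀(2.83/54.7) = -78.84 mV
ΔE = -78.84 − (-94.39) = 15.55 mV

16 mV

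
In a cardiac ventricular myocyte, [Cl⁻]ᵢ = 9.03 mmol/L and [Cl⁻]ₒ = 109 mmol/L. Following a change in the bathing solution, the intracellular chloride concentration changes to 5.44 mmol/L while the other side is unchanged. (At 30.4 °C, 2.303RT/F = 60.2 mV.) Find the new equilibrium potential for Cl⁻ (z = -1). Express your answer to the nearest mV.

-78 mV

After the shift: [Cl⁻]_out = 109, [Cl⁻]_in = 5.44 mmol/L.
E_new = (60.2/-1)·log₁₀(109/5.44) = -60.20 · (1.3018) = -78.37 mV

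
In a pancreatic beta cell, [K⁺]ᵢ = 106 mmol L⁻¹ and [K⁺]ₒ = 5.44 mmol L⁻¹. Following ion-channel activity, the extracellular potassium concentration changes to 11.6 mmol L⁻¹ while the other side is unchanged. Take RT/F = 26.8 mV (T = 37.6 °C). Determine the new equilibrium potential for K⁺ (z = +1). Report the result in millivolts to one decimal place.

After the shift: [K⁺]_out = 11.6, [K⁺]_in = 106 mmol L⁻¹.
E_new = (26.8/1)·ln(11.6/106) = 26.80 · (-2.2124) = -59.29 mV

-59.3 mV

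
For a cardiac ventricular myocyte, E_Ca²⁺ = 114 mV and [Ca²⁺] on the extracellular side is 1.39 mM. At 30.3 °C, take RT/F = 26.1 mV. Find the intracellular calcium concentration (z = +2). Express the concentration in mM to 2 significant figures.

0.00022 mM

Nernst: E = (26.1/2) · ln([out]/[in]), so ln([out]/[in]) = 114.0 × 2 / 26.1 = 8.7356.
[out]/[in] = e^(8.7356) = 6221.
[in] = 1.39 / 6221 = 0.0002234 mM.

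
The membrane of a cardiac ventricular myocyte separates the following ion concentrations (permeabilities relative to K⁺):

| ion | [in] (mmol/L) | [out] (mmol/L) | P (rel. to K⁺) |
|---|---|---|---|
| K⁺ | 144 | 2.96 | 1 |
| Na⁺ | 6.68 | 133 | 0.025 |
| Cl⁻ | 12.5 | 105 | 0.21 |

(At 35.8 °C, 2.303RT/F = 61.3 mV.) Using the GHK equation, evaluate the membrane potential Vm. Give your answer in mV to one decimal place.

-77.9 mV

Vm = 61.3 · log₁₀[(Σ P·[cation]ₒ + Σ P·[anion]ᵢ) / (Σ P·[cation]ᵢ + Σ P·[anion]ₒ)]
Numerator = 1×2.96 + 0.025×133 + 0.21×12.5 = 8.91
Denominator = 1×144 + 0.025×6.68 + 0.21×105 = 166.2
Vm = 61.3 · log₁₀(0.053605) = 61.3 × (-1.2708) = -77.90 mV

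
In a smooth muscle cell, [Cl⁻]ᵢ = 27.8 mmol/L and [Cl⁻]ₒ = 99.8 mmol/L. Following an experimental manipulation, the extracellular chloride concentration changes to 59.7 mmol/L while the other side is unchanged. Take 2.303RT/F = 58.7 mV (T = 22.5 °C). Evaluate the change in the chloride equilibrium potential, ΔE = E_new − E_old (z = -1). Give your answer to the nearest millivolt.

13 mV

E_old = (58.7/-1)·log₁₀(99.8/27.8) = -32.58 mV
E_new = (58.7/-1)·log₁₀(59.7/27.8) = -19.48 mV
ΔE = -19.48 − (-32.58) = 13.10 mV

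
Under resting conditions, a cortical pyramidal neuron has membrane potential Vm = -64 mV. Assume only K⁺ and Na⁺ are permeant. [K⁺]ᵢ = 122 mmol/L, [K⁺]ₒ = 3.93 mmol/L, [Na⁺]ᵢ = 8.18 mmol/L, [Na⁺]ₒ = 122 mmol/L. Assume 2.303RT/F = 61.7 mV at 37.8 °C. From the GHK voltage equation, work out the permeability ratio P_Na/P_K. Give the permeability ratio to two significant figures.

Let α = P_Na/P_K. GHK: Vm = 61.7·log₁₀[(Kₒ + α·Naₒ)/(Kᵢ + α·Naᵢ)].
10^(Vm/61.7) = 10^(-64.0/61.7) = 0.091775
So 0.091775·(Kᵢ + α·Naᵢ) = Kₒ + α·Naₒ → α = (0.091775·122.0 − 3.93) / (122.0 − 0.091775·8.18)
α = (11.2 − 3.93) / (122.0 − 0.7507) = 7.267/121.2 = 0.05993

0.060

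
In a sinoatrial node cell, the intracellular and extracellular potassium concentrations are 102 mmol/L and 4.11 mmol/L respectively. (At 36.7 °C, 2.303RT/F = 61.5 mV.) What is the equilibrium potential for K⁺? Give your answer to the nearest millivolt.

-86 mV

E = (61.5/z) · log₁₀([K⁺]_out/[K⁺]_in) with z = +1.
= (61.5/1) · log₁₀(4.11/102) = 61.50 · log₁₀(0.04029)
= 61.50 · (-1.3948) = -85.78 mV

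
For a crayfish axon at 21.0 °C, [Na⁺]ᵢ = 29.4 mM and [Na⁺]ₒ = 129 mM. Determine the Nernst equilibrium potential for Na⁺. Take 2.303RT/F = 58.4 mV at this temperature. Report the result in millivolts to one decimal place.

E = (58.4/z) · log₁₀([Na⁺]_out/[Na⁺]_in) with z = +1.
= (58.4/1) · log₁₀(129/29.4) = 58.40 · log₁₀(4.388)
= 58.40 · (0.6422) = 37.51 mV

37.5 mV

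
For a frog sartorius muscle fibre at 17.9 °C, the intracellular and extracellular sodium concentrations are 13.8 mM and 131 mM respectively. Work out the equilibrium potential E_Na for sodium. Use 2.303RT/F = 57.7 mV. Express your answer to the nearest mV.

E = (57.7/z) · log₁₀([Na⁺]_out/[Na⁺]_in) with z = +1.
= (57.7/1) · log₁₀(131/13.8) = 57.70 · log₁₀(9.493)
= 57.70 · (0.9774) = 56.40 mV

56 mV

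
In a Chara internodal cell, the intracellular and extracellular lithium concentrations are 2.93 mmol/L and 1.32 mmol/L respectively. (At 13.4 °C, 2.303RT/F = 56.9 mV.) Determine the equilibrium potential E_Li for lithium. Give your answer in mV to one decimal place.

E = (56.9/z) · log₁₀([Li⁺]_out/[Li⁺]_in) with z = +1.
= (56.9/1) · log₁₀(1.32/2.93) = 56.90 · log₁₀(0.4505)
= 56.90 · (-0.3463) = -19.70 mV

-19.7 mV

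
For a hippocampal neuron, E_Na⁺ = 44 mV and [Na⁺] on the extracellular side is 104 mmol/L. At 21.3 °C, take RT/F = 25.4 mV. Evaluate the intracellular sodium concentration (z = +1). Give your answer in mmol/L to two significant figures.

18 mmol/L

Nernst: E = (25.4/1) · ln([out]/[in]), so ln([out]/[in]) = 44.0 × 1 / 25.4 = 1.7323.
[out]/[in] = e^(1.7323) = 5.654.
[in] = 104 / 5.654 = 18.4 mmol/L.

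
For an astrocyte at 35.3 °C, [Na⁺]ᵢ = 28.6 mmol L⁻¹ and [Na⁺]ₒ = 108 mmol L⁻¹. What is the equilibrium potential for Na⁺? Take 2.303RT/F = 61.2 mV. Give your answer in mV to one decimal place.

35.3 mV

E = (61.2/z) · log₁₀([Na⁺]_out/[Na⁺]_in) with z = +1.
= (61.2/1) · log₁₀(108/28.6) = 61.20 · log₁₀(3.776)
= 61.20 · (0.5771) = 35.32 mV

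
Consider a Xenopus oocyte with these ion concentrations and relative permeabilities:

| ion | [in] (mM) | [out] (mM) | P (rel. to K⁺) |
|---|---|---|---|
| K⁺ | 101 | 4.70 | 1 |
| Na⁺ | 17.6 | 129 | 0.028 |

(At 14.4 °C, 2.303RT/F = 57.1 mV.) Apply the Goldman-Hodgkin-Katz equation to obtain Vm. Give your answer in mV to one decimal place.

Vm = 57.1 · log₁₀[(Σ P·[cation]ₒ + Σ P·[anion]ᵢ) / (Σ P·[cation]ᵢ + Σ P·[anion]ₒ)]
Numerator = 1×4.70 + 0.028×129 = 8.312
Denominator = 1×101 + 0.028×17.6 = 101.5
Vm = 57.1 · log₁₀(0.081897) = 57.1 × (-1.0867) = -62.05 mV

-62.1 mV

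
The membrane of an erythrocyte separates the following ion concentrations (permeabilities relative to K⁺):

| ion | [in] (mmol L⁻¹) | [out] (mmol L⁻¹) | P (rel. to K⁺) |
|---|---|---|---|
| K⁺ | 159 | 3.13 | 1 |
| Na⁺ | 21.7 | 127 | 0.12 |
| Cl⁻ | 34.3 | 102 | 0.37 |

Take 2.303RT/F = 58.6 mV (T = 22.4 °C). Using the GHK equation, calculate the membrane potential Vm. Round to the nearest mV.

Vm = 58.6 · log₁₀[(Σ P·[cation]ₒ + Σ P·[anion]ᵢ) / (Σ P·[cation]ᵢ + Σ P·[anion]ₒ)]
Numerator = 1×3.13 + 0.12×127 + 0.37×34.3 = 31.06
Denominator = 1×159 + 0.12×21.7 + 0.37×102 = 199.3
Vm = 58.6 · log₁₀(0.15582) = 58.6 × (-0.8074) = -47.31 mV

-47 mV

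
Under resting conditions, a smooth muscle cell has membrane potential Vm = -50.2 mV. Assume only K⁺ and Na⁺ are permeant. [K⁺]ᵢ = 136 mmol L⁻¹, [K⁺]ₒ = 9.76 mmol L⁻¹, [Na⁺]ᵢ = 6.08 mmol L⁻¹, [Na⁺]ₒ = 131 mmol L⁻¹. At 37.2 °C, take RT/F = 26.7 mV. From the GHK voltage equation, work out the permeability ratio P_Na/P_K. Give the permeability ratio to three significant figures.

Let α = P_Na/P_K. GHK: Vm = 26.7·ln[(Kₒ + α·Naₒ)/(Kᵢ + α·Naᵢ)].
e^(Vm/26.7) = e^(-50.2/26.7) = 0.15257
So 0.15257·(Kᵢ + α·Naᵢ) = Kₒ + α·Naₒ → α = (0.15257·136.0 − 9.76) / (131.0 − 0.15257·6.08)
α = (20.75 − 9.76) / (131.0 − 0.9276) = 10.99/130.1 = 0.08448

0.0845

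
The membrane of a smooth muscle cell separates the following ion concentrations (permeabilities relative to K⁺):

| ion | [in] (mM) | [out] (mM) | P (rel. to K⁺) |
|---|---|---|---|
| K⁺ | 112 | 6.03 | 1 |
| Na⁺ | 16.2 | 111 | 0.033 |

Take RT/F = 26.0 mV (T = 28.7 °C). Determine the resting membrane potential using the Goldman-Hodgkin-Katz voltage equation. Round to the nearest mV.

Vm = 26.0 · ln[(Σ P·[cation]ₒ + Σ P·[anion]ᵢ) / (Σ P·[cation]ᵢ + Σ P·[anion]ₒ)]
Numerator = 1×6.03 + 0.033×111 = 9.693
Denominator = 1×112 + 0.033×16.2 = 112.5
Vm = 26.0 · ln(0.086134) = 26.0 × (-2.4519) = -63.75 mV

-64 mV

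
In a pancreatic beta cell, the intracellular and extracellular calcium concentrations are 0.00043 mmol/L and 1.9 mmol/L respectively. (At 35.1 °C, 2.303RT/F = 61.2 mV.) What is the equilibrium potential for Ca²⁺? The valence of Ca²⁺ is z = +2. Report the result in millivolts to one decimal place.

111.5 mV

E = (61.2/z) · log₁₀([Ca²⁺]_out/[Ca²⁺]_in) with z = +2.
= (61.2/2) · log₁₀(1.9/0.00043) = 30.60 · log₁₀(4419)
= 30.60 · (3.6453) = 111.55 mV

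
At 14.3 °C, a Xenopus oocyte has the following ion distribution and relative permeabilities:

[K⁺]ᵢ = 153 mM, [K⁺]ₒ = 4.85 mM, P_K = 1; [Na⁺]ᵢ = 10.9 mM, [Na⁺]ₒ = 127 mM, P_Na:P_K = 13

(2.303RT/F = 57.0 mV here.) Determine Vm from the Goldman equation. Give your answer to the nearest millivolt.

Vm = 57.0 · log₁₀[(Σ P·[cation]ₒ + Σ P·[anion]ᵢ) / (Σ P·[cation]ᵢ + Σ P·[anion]ₒ)]
Numerator = 1×4.85 + 13×127 = 1656
Denominator = 1×153 + 13×10.9 = 294.7
Vm = 57.0 · log₁₀(5.6188) = 57.0 × (0.7496) = 42.73 mV

43 mV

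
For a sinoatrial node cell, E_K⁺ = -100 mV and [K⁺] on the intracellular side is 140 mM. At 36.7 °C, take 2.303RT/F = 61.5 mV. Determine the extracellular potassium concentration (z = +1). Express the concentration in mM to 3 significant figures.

Nernst: E = (61.5/1) · log₁₀([out]/[in]), so log₁₀([out]/[in]) = -100.0 × 1 / 61.5 = -1.6260.
[out]/[in] = 10^(-1.6260) = 0.02366.
[out] = 0.02366 × 140 = 3.312 mM.

3.31 mM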